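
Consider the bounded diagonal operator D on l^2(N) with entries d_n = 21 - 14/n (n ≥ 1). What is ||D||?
||D|| = 21

For a diagonal operator on l^2 with entries d_n, ||D|| = sup_n |d_n|. Here d_1 = 7, d_2 = 14, ..., and d_n = 21 - 14/n increases monotonically toward 21. All terms lie in [7, 21), so |d_n| = d_n and the supremum is the limit 21, which is not attained by any individual d_n. Hence ||D|| = 21.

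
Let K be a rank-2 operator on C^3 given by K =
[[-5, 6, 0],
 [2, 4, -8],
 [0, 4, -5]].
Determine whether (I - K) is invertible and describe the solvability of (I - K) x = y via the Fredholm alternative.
(I - K) is invertible (det(I - K) = 12 ≠ 0), so for every y in C^3 the equation (I - K) x = y has a unique solution.

K has rank 2 and factors as K = U V^T = u1 v1^T + u2 v2^T with u1 = (3, 2, 2), v1 = (-1, 2, -1), u2 = (1, -2, -1), v2 = (-2, 0, 3) (multiplying out reproduces the displayed K). The nonzero eigenvalues of U V^T coincide with those of the 2 x 2 matrix G = V^T U = [[v1·u1, v1·u2], [v2·u1, v2·u2]] = [[-1, -4], [0, -5]], and by the Sylvester determinant identity det(I_3 - U V^T) = det(I_2 - V^T U) = det([[2, 4], [0, 6]]) = (2)(6) - (4)(0) = 12. (Direct check: I - K =
[[6, -6, 0],
 [-2, -3, 8],
 [0, -4, 6]]
has determinant 12.) The finite-dimensional Fredholm alternative says: either (I - K) is invertible, or ker(I - K) ≠ {0} and then range(I - K) = ker((I - K)^*)^⊥, with dim ker(I - K) = dim ker((I - K)^*). Since det(I - K) ≠ 0, 1 is not an eigenvalue of K and ker(I - K) = {0}, so we are in the first case: for every y there is a unique x = (I - K)^(-1) y. (Explicitly, by the Woodbury identity, (I - U V^T)^(-1) = I + U (I_2 - G)^(-1) V^T.)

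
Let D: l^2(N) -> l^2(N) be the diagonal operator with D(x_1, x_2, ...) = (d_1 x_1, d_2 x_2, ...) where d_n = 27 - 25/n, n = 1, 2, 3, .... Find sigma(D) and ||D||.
sigma(D) = {27 - 25/n : n ≥ 1} ∪ {27}; ||D|| = 27

A bounded diagonal operator on l^2 with diagonal entries d_n has spectrum equal to the closure of {d_n : n ≥ 1}: every d_n is an eigenvalue (with eigenvector e_n), so {d_n} ⊂ sigma(D); the spectrum is closed, so its closure is too; and for lambda not in the closure, (D - lambda I) has bounded inverse (the diagonal entries 1/(d_n - lambda) are bounded). For our sequence d_n = 27 - 25/n, n = 1, 2, 3, ...:
  - {d_n} = {27 - 25/n : n ≥ 1}; the only limit point is 27
  - closure = {27 - 25/n : n ≥ 1} ∪ {27}
For the norm: a diagonal operator has ||D|| = sup_n |d_n|. Here d_n = 27 - 25/n increases monotonically from d_1 = 2 toward 27, with all terms in [2, 27); so sup_n |d_n| = 27 (the supremum is the limit, not attained). So ||D|| = 27.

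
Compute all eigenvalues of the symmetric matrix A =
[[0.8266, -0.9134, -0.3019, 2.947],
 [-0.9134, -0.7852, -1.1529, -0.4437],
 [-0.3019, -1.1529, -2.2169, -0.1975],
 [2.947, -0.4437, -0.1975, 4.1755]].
sigma(A) ≈ {-3, -1, 0, 6}

A is real symmetric, so its spectrum consists of real eigenvalues. Expanding the characteristic polynomial of the displayed matrix gives
  det(λ I - A) = p(λ) = λ^4 + (-2)λ^3 + (-21)λ^2 + (-18)λ + (-0.0011).
Solving p(λ) = 0 yields eigenvalues ≈ -3, -1, 0, 6. (A is shown rounded to 4 decimals, so these recover the underlying integer eigenvalues to within that precision.)
Verification: the trace of A = 2 equals the sum of eigenvalues 2, and det(A) ≈ -0.0011 matches the eigenvalue product 0.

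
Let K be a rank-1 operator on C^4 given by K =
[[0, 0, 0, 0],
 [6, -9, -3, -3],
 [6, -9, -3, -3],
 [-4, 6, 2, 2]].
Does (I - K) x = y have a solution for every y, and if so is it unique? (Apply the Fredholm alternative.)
(I - K) is invertible (det(I - K) = 11 ≠ 0), so for every y in C^4 the equation (I - K) x = y has a unique solution.

K has rank 1, so it is an outer product K = u v^T: every row of K is a multiple of one row vector. Reading off the entries, u = (0, 3, 3, -2) and v = (2, -3, -1, -1) (row i of K equals u_i·v^T). A rank-one matrix u v^T satisfies K u = u (v·u) and kills the (3)-dimensional subspace v^⊥, so its characteristic polynomial is lambda^3 (lambda - v·u) with v·u = tr K = -10. Hence the eigenvalues of I - K are 1 (multiplicity 3) and 1 - (-10) = 11, so det(I - K) = 11. (Direct check: I - K =
[[1, 0, 0, 0],
 [-6, 10, 3, 3],
 [-6, 9, 4, 3],
 [4, -6, -2, -1]]
has determinant 11.) The finite-dimensional Fredholm alternative says: either (I - K) is invertible, or ker(I - K) ≠ {0} and then range(I - K) = ker((I - K)^*)^⊥, with dim ker(I - K) = dim ker((I - K)^*). Since det(I - K) ≠ 0, 1 is not an eigenvalue of K and ker(I - K) = {0}, so we are in the first case: for every y there is a unique x = (I - K)^(-1) y. Explicitly, by the Sherman–Morrison formula, (I - u v^T)^(-1) = I + u v^T/(1 - v·u), i.e. (I - K)^(-1) = I + K/(11).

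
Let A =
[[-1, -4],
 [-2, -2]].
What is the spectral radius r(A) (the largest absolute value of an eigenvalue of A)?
r(A) = (3 + sqrt(33))/2 ≈ 4.3723

The eigenvalues of A are the roots of its characteristic polynomial. With M = A (coefficients from the trace and determinant):
  p(λ) = det(λ I - M) = λ^2 + 3λ - 6.
For λ^2 + 3λ - 6 the discriminant is 33. It is nonnegative but not a perfect square, so the roots are real and irrational: λ = (-3 ± sqrt(33))/2 ≈ 1.3723, -4.3723.
Thus the eigenvalues (to 4 decimals) are 1.3723 (modulus 1.3723); -4.3723 (modulus 4.3723). The spectral radius is the largest modulus: r(A) = (3 + sqrt(33))/2 ≈ 4.3723. (Cross-check: r(A) ≤ ||A||_2 ≈ 4.8442; equality holds whenever A is normal, though it can also hold for some non-normal A.)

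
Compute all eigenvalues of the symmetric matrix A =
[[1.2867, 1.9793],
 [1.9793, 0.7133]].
sigma(A) ≈ {-1, 3}

A is real symmetric, so its spectrum consists of real eigenvalues. Expanding the characteristic polynomial of the displayed matrix gives
  det(λ I - A) = p(λ) = λ^2 + (-2)λ + (-3).
Solving p(λ) = 0 yields eigenvalues ≈ -1, 3. (A is shown rounded to 4 decimals, so these recover the underlying integer eigenvalues to within that precision.)
Verification: the trace of A = 2 equals the sum of eigenvalues 2, and det(A) ≈ -2.9998 matches the eigenvalue product -3.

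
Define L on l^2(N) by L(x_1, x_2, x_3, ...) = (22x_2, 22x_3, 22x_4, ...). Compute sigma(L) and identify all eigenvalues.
sigma(L) = closed disk {z in C : |z| ≤ 22}; sigma_p(L) = open disk {z in C : |z| < 22}

Note L = 22·V where V is the unit left shift (V x)_k = x_{k+1}; so sigma(L) = 22·sigma(V) and ||L|| = 22||V||. ||L x||^2 = 484sum_{k≥2} |x_k|^2 ≤ 484||x||^2, with equality on {x : x_1 = 0}, so ||L|| = 22. For any lambda with |lambda| < 22, set r = lambda/22 (|r| < 1); the vector x = (1, r, r^2, ...) is in l^2 and satisfies L x = 22(r, r^2, ...) = lambda x, so lambda is an eigenvalue. On the boundary |lambda| = 22 the geometric series diverges, so no l^2 eigenvector exists, but these lambda lie in the approximate point spectrum. Hence sigma(L) is the closed disk of radius 22 and sigma_p(L) is the open disk.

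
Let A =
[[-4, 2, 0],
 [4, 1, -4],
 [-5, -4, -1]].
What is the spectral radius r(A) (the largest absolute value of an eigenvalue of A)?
r(A) ≈ 5.1715

The eigenvalues of A are the roots of its characteristic polynomial. With M = A (coefficients from the trace, the sum of principal 2x2 minors, and det A):
  p(λ) = det(λ I - M) = λ^3 + 4λ^2 - 25λ - 116.
No integer candidate from the rational root theorem (±divisors of 116) is a root, so the roots are irrational. The cubic discriminant is Δ = -52316 < 0, so there is one real root and a complex-conjugate pair. p(5) = -16 and p(6) = 94 have opposite signs, so a root lies in (5, 6); Newton's method refines it to λ ≈ 5.1715. Dividing out (λ - (5.1715)) leaves approximately λ^2 + 9.1715λ + 22.4306. For λ^2 + 9.1715λ + 22.4306 the discriminant is -5.6057. It is negative, so the remaining roots are the complex-conjugate pair λ ≈ -4.5858 ± 1.1838i. Their product equals the constant term, so |λ|^2 ≈ 22.4306 and |λ| ≈ 4.7361.
Thus the eigenvalues (to 4 decimals) are 5.1715 (modulus 5.1715); -4.5858 ± 1.1838i (modulus 4.7361). The spectral radius is the largest modulus: r(A) ≈ 5.1715. (Cross-check: r(A) ≤ ||A||_2 ≈ 8.08; equality holds whenever A is normal, though it can also hold for some non-normal A.)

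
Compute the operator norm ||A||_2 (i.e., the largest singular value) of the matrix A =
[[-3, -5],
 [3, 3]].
||A||_2 = sqrt((52 + sqrt(2560))/2) ≈ 7.1623 (= sqrt(largest eigenvalue of A^T A))

||A||_2 = sigma_max(A) = sqrt(lambda_max(A^T A)). Form the symmetric matrix M = A^T A =
[[18, 24],
 [24, 34]].
Its characteristic polynomial (trace, determinant of M give the coefficients) is
  p(λ) = det(λ I - M) = λ^2 - 52λ + 36.
For λ^2 - 52λ + 36 the discriminant is 2560. It is nonnegative but not a perfect square, so the roots are real and irrational: λ = (52 ± sqrt(2560))/2 ≈ 51.2982, 0.7018.
So the eigenvalues of A^T A are ≈ 0.7018, 51.2982 (all ≥ 0, as they must be for A^T A). The largest is λ_max = (52 + sqrt(2560))/2 ≈ 51.2982, hence ||A||_2 = sqrt(λ_max) = sqrt((52 + sqrt(2560))/2) ≈ 7.1623.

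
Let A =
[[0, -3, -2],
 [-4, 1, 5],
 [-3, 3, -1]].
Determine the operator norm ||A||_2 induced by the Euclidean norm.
||A||_2 ≈ 7.165 (= sqrt(largest eigenvalue of A^T A))

||A||_2 = sigma_max(A) = sqrt(lambda_max(A^T A)). Form the symmetric matrix M = A^T A =
[[25, -13, -17],
 [-13, 19, 8],
 [-17, 8, 30]].
Its characteristic polynomial (trace, sum of principal 2x2 minors, determinant of M give the coefficients) is
  p(λ) = det(λ I - M) = λ^3 - 74λ^2 + 1273λ - 5625.
No integer candidate from the rational root theorem (±divisors of 5625) is a root, so the roots are irrational. The cubic discriminant is Δ = 188398761 > 0, so there are three distinct real roots. p(6) = -435 and p(7) = 3 have opposite signs, so a root lies in (6, 7); Newton's method refines it to λ ≈ 6.9922. p(15) = 195 and p(16) = -105 have opposite signs, so a root lies in (15, 16); Newton's method refines it to λ ≈ 15.6701. p(51) = -525 and p(52) = 1083 have opposite signs, so a root lies in (51, 52); Newton's method refines it to λ ≈ 51.3377. Check (Vieta): the three roots sum to 74, matching tr M = 74.
So the eigenvalues of A^T A are ≈ 6.9922, 15.6701, 51.3377 (all ≥ 0, as they must be for A^T A). The largest is λ_max ≈ 51.3377, hence ||A||_2 = sqrt(λ_max) ≈ 7.165.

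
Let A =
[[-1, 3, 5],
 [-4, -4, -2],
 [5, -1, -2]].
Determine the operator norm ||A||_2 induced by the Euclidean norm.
||A||_2 ≈ 7.3989 (= sqrt(largest eigenvalue of A^T A))

||A||_2 = sigma_max(A) = sqrt(lambda_max(A^T A)). Form the symmetric matrix M = A^T A =
[[42, 8, -7],
 [8, 26, 25],
 [-7, 25, 33]].
Its characteristic polynomial (trace, sum of principal 2x2 minors, determinant of M give the coefficients) is
  p(λ) = det(λ I - M) = λ^3 - 101λ^2 + 2598λ - 3600.
No integer candidate from the rational root theorem (±divisors of 3600) is a root, so the roots are irrational. The cubic discriminant is Δ = 527961636 > 0, so there are three distinct real roots. p(1) = -1102 and p(2) = 1200 have opposite signs, so a root lies in (1, 2); Newton's method refines it to λ ≈ 1.4683. p(44) = 360 and p(45) = -90 have opposite signs, so a root lies in (44, 45); Newton's method refines it to λ ≈ 44.7878. p(54) = -360 and p(55) = 140 have opposite signs, so a root lies in (54, 55); Newton's method refines it to λ ≈ 54.7439. Check (Vieta): the three roots sum to 101, matching tr M = 101.
So the eigenvalues of A^T A are ≈ 1.4683, 44.7878, 54.7439 (all ≥ 0, as they must be for A^T A). The largest is λ_max ≈ 54.7439, hence ||A||_2 = sqrt(λ_max) ≈ 7.3989.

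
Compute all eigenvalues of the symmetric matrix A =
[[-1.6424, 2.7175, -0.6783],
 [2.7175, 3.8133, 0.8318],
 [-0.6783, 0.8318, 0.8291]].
sigma(A) ≈ {-3, 1, 5}

A is real symmetric, so its spectrum consists of real eigenvalues. Expanding the characteristic polynomial of the displayed matrix gives
  det(λ I - A) = p(λ) = λ^3 + (-3)λ^2 + (-13)λ + (15).
Solving p(λ) = 0 yields eigenvalues ≈ -3, 1, 5. (A is shown rounded to 4 decimals, so these recover the underlying integer eigenvalues to within that precision.)
Verification: the trace of A = 3 equals the sum of eigenvalues 3, and det(A) ≈ -14.9999 matches the eigenvalue product -15.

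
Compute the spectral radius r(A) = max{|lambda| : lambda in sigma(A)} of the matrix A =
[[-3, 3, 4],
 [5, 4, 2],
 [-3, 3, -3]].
r(A) ≈ 6.3882

The eigenvalues of A are the roots of its characteristic polynomial. With M = A (coefficients from the trace, the sum of principal 2x2 minors, and det A):
  p(λ) = det(λ I - M) = λ^3 + 2λ^2 - 24λ - 189.
No integer candidate from the rational root theorem (±divisors of 189) is a root, so the roots are irrational. The cubic discriminant is Δ = -737523 < 0, so there is one real root and a complex-conjugate pair. p(6) = -45 and p(7) = 84 have opposite signs, so a root lies in (6, 7); Newton's method refines it to λ ≈ 6.3882. Dividing out (λ - (6.3882)) leaves approximately λ^2 + 8.3882λ + 29.5857. For λ^2 + 8.3882λ + 29.5857 the discriminant is -47.9808. It is negative, so the remaining roots are the complex-conjugate pair λ ≈ -4.1941 ± 3.4634i. Their product equals the constant term, so |λ|^2 ≈ 29.5857 and |λ| ≈ 5.4393.
Thus the eigenvalues (to 4 decimals) are 6.3882 (modulus 6.3882); -4.1941 ± 3.4634i (modulus 5.4393). The spectral radius is the largest modulus: r(A) ≈ 6.3882. (Cross-check: r(A) ≤ ||A||_2 ≈ 7.0102; equality holds whenever A is normal, though it can also hold for some non-normal A.)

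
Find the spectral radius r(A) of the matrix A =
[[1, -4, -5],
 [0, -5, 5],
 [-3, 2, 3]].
r(A) = (4 + sqrt(104))/2 ≈ 7.099

The eigenvalues of A are the roots of its characteristic polynomial. With M = A (coefficients from the trace, the sum of principal 2x2 minors, and det A):
  p(λ) = det(λ I - M) = λ^3 + λ^2 - 42λ - 110.
By the rational root theorem any rational root is an integer divisor of 110. Testing λ = -5: p(-5) = -125 + 25 + 210 - 110 = 0, so λ = -5 is a root. Dividing out (λ + 5) leaves p(λ) = (λ + 5)(λ^2 - 4λ - 22). For λ^2 - 4λ - 22 the discriminant is 104. It is nonnegative but not a perfect square, so the roots are real and irrational: λ = (4 ± sqrt(104))/2 ≈ 7.099, -3.099.
Thus the eigenvalues (to 4 decimals) are 7.099 (modulus 7.099); -3.099 (modulus 3.099); -5 (modulus 5). The spectral radius is the largest modulus: r(A) = (4 + sqrt(104))/2 ≈ 7.099. (Cross-check: r(A) ≤ ||A||_2 ≈ 7.9659; equality holds whenever A is normal, though it can also hold for some non-normal A.)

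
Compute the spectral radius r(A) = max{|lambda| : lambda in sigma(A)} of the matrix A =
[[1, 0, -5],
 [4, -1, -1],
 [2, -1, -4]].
r(A) = sqrt(13) ≈ 3.6056

The eigenvalues of A are the roots of its characteristic polynomial. With M = A (coefficients from the trace, the sum of principal 2x2 minors, and det A):
  p(λ) = det(λ I - M) = λ^3 + 4λ^2 + 8λ - 13.
By the rational root theorem any rational root is an integer divisor of 13. Testing λ = 1: p(1) = 1 + 4 + 8 - 13 = 0, so λ = 1 is a root. Dividing out (λ - 1) leaves p(λ) = (λ - 1)(λ^2 + 5λ + 13). For λ^2 + 5λ + 13 the discriminant is -27. It is negative, so the roots are the complex-conjugate pair λ = -5/2 ± (sqrt(27)/2) i ≈ -2.5 ± 2.5981i. For a conjugate pair the product of the roots equals the constant term, so |λ|^2 = 13 and |λ| = sqrt(13) ≈ 3.6056.
Thus the eigenvalues (to 4 decimals) are -2.5 ± 2.5981i (modulus 3.6056); 1 (modulus 1). The spectral radius is the largest modulus: r(A) = sqrt(13) ≈ 3.6056. (Cross-check: r(A) ≤ ||A||_2 ≈ 7.2482; equality holds whenever A is normal, though it can also hold for some non-normal A.)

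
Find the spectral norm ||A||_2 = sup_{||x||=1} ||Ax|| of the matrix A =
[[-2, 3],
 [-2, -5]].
||A||_2 = sqrt((42 + sqrt(740))/2) ≈ 5.8823 (= sqrt(largest eigenvalue of A^T A))

||A||_2 = sigma_max(A) = sqrt(lambda_max(A^T A)). Form the symmetric matrix M = A^T A =
[[8, 4],
 [4, 34]].
Its characteristic polynomial (trace, determinant of M give the coefficients) is
  p(λ) = det(λ I - M) = λ^2 - 42λ + 256.
For λ^2 - 42λ + 256 the discriminant is 740. It is nonnegative but not a perfect square, so the roots are real and irrational: λ = (42 ± sqrt(740))/2 ≈ 34.6015, 7.3985.
So the eigenvalues of A^T A are ≈ 7.3985, 34.6015 (all ≥ 0, as they must be for A^T A). The largest is λ_max = (42 + sqrt(740))/2 ≈ 34.6015, hence ||A||_2 = sqrt(λ_max) = sqrt((42 + sqrt(740))/2) ≈ 5.8823.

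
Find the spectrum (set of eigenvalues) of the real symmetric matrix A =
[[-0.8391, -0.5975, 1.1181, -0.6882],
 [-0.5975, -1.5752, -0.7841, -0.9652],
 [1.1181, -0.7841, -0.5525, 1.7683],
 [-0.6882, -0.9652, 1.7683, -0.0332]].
sigma(A) ≈ {-3, -2, 0, 2}

A is real symmetric, so its spectrum consists of real eigenvalues. Expanding the characteristic polynomial of the displayed matrix gives
  det(λ I - A) = p(λ) = λ^4 + (3)λ^3 + (-4)λ^2 + (-12)λ + (0).
Solving p(λ) = 0 yields eigenvalues ≈ -3, -2, 0, 2. (A is shown rounded to 4 decimals, so these recover the underlying integer eigenvalues to within that precision.)
Verification: the trace of A = -3 equals the sum of eigenvalues -3, and det(A) ≈ -0.0007 matches the eigenvalue product 0.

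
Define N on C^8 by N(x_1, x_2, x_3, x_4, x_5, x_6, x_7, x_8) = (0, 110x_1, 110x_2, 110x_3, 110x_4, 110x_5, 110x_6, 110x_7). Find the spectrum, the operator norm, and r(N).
sigma(N) = {0}; ||N|| = 110; r(N) = 0. (N is nilpotent with N^8 = 0.)

On C^8, N is a strictly lower-triangular matrix with 110 on the subdiagonal and zeros elsewhere, so its characteristic polynomial is lambda^8 and every eigenvalue is 0: sigma(N) = {0}. For the operator norm, N e_i = 110e_{i+1} for i = 1, ..., 7 and N e_8 = 0, so the singular values of N are 110 (with multiplicity 7) and 0; hence ||N|| = 110. The spectral radius r(N) = max|lambda| = 0. Note ||N|| > r(N) — characteristic of non-normal nilpotent operators. Indeed N^8 = 0.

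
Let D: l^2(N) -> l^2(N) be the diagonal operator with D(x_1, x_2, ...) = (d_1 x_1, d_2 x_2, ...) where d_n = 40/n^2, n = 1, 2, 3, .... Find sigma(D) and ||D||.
sigma(D) = {40/n^2 : n ≥ 1} ∪ {0}; ||D|| = 40

A bounded diagonal operator on l^2 with diagonal entries d_n has spectrum equal to the closure of {d_n : n ≥ 1}: every d_n is an eigenvalue (with eigenvector e_n), so {d_n} ⊂ sigma(D); the spectrum is closed, so its closure is too; and for lambda not in the closure, (D - lambda I) has bounded inverse (the diagonal entries 1/(d_n - lambda) are bounded). For our sequence d_n = 40/n^2, n = 1, 2, 3, ...:
  - {d_n} = {40/n^2 : n ≥ 1}; the only limit point is 0
  - closure = {40/n^2 : n ≥ 1} ∪ {0}
For the norm: a diagonal operator has ||D|| = sup_n |d_n|. Here d_n = 40/n^2 is positive and decreasing, so sup_n |d_n| = d_1 = 40. So ||D|| = 40.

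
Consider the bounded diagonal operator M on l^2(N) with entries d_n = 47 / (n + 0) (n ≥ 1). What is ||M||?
||M|| = 47 (attained at n = 1)

For M diagonal, ||M|| = sup_n |d_n| = sup_n 47/(n + 0). This is positive and strictly decreasing in n, so the supremum is attained at n = 1: d_1 = 47/(1 + 0) = 47. Hence ||M|| = 47.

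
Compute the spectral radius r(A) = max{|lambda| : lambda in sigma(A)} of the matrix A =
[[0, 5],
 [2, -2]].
r(A) = (2 + sqrt(44))/2 ≈ 4.3166

The eigenvalues of A are the roots of its characteristic polynomial. With M = A (coefficients from the trace and determinant):
  p(λ) = det(λ I - M) = λ^2 + 2λ - 10.
For λ^2 + 2λ - 10 the discriminant is 44. It is nonnegative but not a perfect square, so the roots are real and irrational: λ = (-2 ± sqrt(44))/2 ≈ 2.3166, -4.3166.
Thus the eigenvalues (to 4 decimals) are 2.3166 (modulus 2.3166); -4.3166 (modulus 4.3166). The spectral radius is the largest modulus: r(A) = (2 + sqrt(44))/2 ≈ 4.3166. (Cross-check: r(A) ≤ ||A||_2 ≈ 5.4428; equality holds whenever A is normal, though it can also hold for some non-normal A.)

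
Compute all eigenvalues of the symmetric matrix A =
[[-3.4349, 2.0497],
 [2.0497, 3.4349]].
sigma(A) ≈ {-4, 4}

A is real symmetric, so its spectrum consists of real eigenvalues. Expanding the characteristic polynomial of the displayed matrix gives
  det(λ I - A) = p(λ) = λ^2 + (0)λ + (-16).
Solving p(λ) = 0 yields eigenvalues ≈ -4, 4. (A is shown rounded to 4 decimals, so these recover the underlying integer eigenvalues to within that precision.)
Verification: the trace of A = 0 equals the sum of eigenvalues 0, and det(A) ≈ -15.9998 matches the eigenvalue product -16.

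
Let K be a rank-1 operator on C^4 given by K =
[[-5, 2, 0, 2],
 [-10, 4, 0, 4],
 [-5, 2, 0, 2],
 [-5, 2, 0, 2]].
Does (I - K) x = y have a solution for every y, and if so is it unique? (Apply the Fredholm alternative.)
(I - K) is singular (det(I - K) = 0, i.e. 1 ∈ sigma(K)). (I - K) x = y is solvable iff y ⊥ ker((I - K)^*) = span{(-5, 2, 0, 2)}, i.e. iff -5y_1 + 2y_2 + 2y_4 = 0. When solvable, the solutions are x = y + c·(1, 2, 1, 1), c arbitrary (ker(I - K) = span{(1, 2, 1, 1)}, dimension 1).

K has rank 1, so it is an outer product K = u v^T: every row of K is a multiple of one row vector. Reading off the entries, u = (1, 2, 1, 1) and v = (-5, 2, 0, 2) (row i of K equals u_i·v^T). A rank-one matrix u v^T satisfies K u = u (v·u) and kills the (3)-dimensional subspace v^⊥, so its characteristic polynomial is lambda^3 (lambda - v·u) with v·u = tr K = 1. Hence the eigenvalues of I - K are 1 (multiplicity 3) and 1 - (1) = 0, so det(I - K) = 0. (Direct check: I - K =
[[6, -2, 0, -2],
 [10, -3, 0, -4],
 [5, -2, 1, -2],
 [5, -2, 0, -1]]
has determinant 0.) So 1 is an eigenvalue of K and (I - K) is not invertible. The finite-dimensional Fredholm alternative says: either (I - K) is invertible, or ker(I - K) ≠ {0} and then range(I - K) = ker((I - K)^*)^⊥, with dim ker(I - K) = dim ker((I - K)^*). We are in the second case, so we need both kernels. Kernel of I - K: (I - K) u = u - u (v·u) = u - u = 0, so ker(I - K) = span{u} = span{(1, 2, 1, 1)} (it is exactly 1-dimensional because rank(I - K) = 3). Kernel of the adjoint: K is real, so (I - K)^* = I - K^T = I - v u^T, and (I - v u^T) v = v - v (u·v) = 0; hence ker((I - K)^*) = span{v} = span{(-5, 2, 0, 2)}. Therefore (I - K) x = y is solvable iff <y, v> = 0, i.e. iff -5y_1 + 2y_2 + 2y_4 = 0. When this holds, K y = u (v·y) = 0, so (I - K) y = y and x = y is a particular solution; the full solution set is the line x = y + c·u = y + c·(1, 2, 1, 1), c ∈ C.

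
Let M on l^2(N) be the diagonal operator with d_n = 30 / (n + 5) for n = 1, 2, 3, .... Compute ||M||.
||M|| = 5 (attained at n = 1)

For M diagonal, ||M|| = sup_n |d_n| = sup_n 30/(n + 5). This is positive and strictly decreasing in n, so the supremum is attained at n = 1: d_1 = 30/(1 + 5) = 5. Hence ||M|| = 5.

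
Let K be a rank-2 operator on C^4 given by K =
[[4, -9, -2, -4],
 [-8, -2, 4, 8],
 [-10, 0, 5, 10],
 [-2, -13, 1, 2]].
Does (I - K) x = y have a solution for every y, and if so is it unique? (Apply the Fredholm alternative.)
(I - K) is invertible (det(I - K) = 2 ≠ 0), so for every y in C^4 the equation (I - K) x = y has a unique solution.

K has rank 2 and factors as K = U V^T = u1 v1^T + u2 v2^T with u1 = (-3, 2, 3, -2), v1 = (-2, 2, 1, 2), u2 = (-1, -2, -2, -3), v2 = (2, 3, -1, -2) (multiplying out reproduces the displayed K). The nonzero eigenvalues of U V^T coincide with those of the 2 x 2 matrix G = V^T U = [[v1·u1, v1·u2], [v2·u1, v2·u2]] = [[9, -10], [1, 0]], and by the Sylvester determinant identity det(I_4 - U V^T) = det(I_2 - V^T U) = det([[-8, 10], [-1, 1]]) = (-8)(1) - (10)(-1) = 2. (Direct check: I - K =
[[-3, 9, 2, 4],
 [8, 3, -4, -8],
 [10, 0, -4, -10],
 [2, 13, -1, -1]]
has determinant 2.) The finite-dimensional Fredholm alternative says: either (I - K) is invertible, or ker(I - K) ≠ {0} and then range(I - K) = ker((I - K)^*)^⊥, with dim ker(I - K) = dim ker((I - K)^*). Since det(I - K) ≠ 0, 1 is not an eigenvalue of K and ker(I - K) = {0}, so we are in the first case: for every y there is a unique x = (I - K)^(-1) y. (Explicitly, by the Woodbury identity, (I - U V^T)^(-1) = I + U (I_2 - G)^(-1) V^T.)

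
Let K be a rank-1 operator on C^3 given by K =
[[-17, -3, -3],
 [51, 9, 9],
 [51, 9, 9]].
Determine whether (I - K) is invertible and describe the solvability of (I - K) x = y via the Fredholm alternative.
(I - K) is singular (det(I - K) = 0, i.e. 1 ∈ sigma(K)). (I - K) x = y is solvable iff y ⊥ ker((I - K)^*) = span{(-17, -3, -3)}, i.e. iff -17y_1 - 3y_2 - 3y_3 = 0. When solvable, the solutions are x = y + c·(1, -3, -3), c arbitrary (ker(I - K) = span{(1, -3, -3)}, dimension 1).

K has rank 1, so it is an outer product K = u v^T: every row of K is a multiple of one row vector. Reading off the entries, u = (1, -3, -3) and v = (-17, -3, -3) (row i of K equals u_i·v^T). A rank-one matrix u v^T satisfies K u = u (v·u) and kills the (2)-dimensional subspace v^⊥, so its characteristic polynomial is lambda^2 (lambda - v·u) with v·u = tr K = 1. Hence the eigenvalues of I - K are 1 (multiplicity 2) and 1 - (1) = 0, so det(I - K) = 0. (Direct check: I - K =
[[18, 3, 3],
 [-51, -8, -9],
 [-51, -9, -8]]
has determinant 0.) So 1 is an eigenvalue of K and (I - K) is not invertible. The finite-dimensional Fredholm alternative says: either (I - K) is invertible, or ker(I - K) ≠ {0} and then range(I - K) = ker((I - K)^*)^⊥, with dim ker(I - K) = dim ker((I - K)^*). We are in the second case, so we need both kernels. Kernel of I - K: (I - K) u = u - u (v·u) = u - u = 0, so ker(I - K) = span{u} = span{(1, -3, -3)} (it is exactly 1-dimensional because rank(I - K) = 2). Kernel of the adjoint: K is real, so (I - K)^* = I - K^T = I - v u^T, and (I - v u^T) v = v - v (u·v) = 0; hence ker((I - K)^*) = span{v} = span{(-17, -3, -3)}. Therefore (I - K) x = y is solvable iff <y, v> = 0, i.e. iff -17y_1 - 3y_2 - 3y_3 = 0. When this holds, K y = u (v·y) = 0, so (I - K) y = y and x = y is a particular solution; the full solution set is the line x = y + c·u = y + c·(1, -3, -3), c ∈ C.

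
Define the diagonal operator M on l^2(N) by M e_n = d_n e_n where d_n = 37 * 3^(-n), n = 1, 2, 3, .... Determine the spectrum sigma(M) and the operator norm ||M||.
sigma(M) = {37 * 3^(-n) : n ≥ 1} ∪ {0}; ||M|| = 37/3

A bounded diagonal operator on l^2 with diagonal entries d_n has spectrum equal to the closure of {d_n : n ≥ 1}: every d_n is an eigenvalue (with eigenvector e_n), so {d_n} ⊂ sigma(M); the spectrum is closed, so its closure is too; and for lambda not in the closure, (M - lambda I) has bounded inverse (the diagonal entries 1/(d_n - lambda) are bounded). For our sequence d_n = 37 * 3^(-n), n = 1, 2, 3, ...:
  - {d_n} = {37 * 3^(-n) : n ≥ 1}; the only limit point is 0
  - closure = {37 * 3^(-n) : n ≥ 1} ∪ {0}
For the norm: a diagonal operator has ||M|| = sup_n |d_n|. Here d_n = 37 * 3^(-n) is positive and decreasing, so sup_n |d_n| = d_1 = 37/3. So ||M|| = 37/3.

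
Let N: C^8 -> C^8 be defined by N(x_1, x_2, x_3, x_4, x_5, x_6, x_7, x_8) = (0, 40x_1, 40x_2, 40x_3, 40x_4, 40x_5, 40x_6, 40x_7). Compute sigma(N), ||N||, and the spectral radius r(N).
sigma(N) = {0}; ||N|| = 40; r(N) = 0. (N is nilpotent with N^8 = 0.)

On C^8, N is a strictly lower-triangular matrix with 40 on the subdiagonal and zeros elsewhere, so its characteristic polynomial is lambda^8 and every eigenvalue is 0: sigma(N) = {0}. For the operator norm, N e_i = 40e_{i+1} for i = 1, ..., 7 and N e_8 = 0, so the singular values of N are 40 (with multiplicity 7) and 0; hence ||N|| = 40. The spectral radius r(N) = max|lambda| = 0. Note ||N|| > r(N) — characteristic of non-normal nilpotent operators. Indeed N^8 = 0.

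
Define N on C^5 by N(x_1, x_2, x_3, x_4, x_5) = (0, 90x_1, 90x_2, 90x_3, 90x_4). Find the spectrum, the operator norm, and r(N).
sigma(N) = {0}; ||N|| = 90; r(N) = 0. (N is nilpotent with N^5 = 0.)

On C^5, N is a strictly lower-triangular matrix with 90 on the subdiagonal and zeros elsewhere, so its characteristic polynomial is lambda^5 and every eigenvalue is 0: sigma(N) = {0}. For the operator norm, N e_i = 90e_{i+1} for i = 1, ..., 4 and N e_5 = 0, so the singular values of N are 90 (with multiplicity 4) and 0; hence ||N|| = 90. The spectral radius r(N) = max|lambda| = 0. Note ||N|| > r(N) — characteristic of non-normal nilpotent operators. Indeed N^5 = 0.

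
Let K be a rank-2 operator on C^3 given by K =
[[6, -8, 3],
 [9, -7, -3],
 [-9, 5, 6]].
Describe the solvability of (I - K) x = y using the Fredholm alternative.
(I - K) is invertible (det(I - K) = 62 ≠ 0), so for every y in C^3 the equation (I - K) x = y has a unique solution.

K has rank 2 and factors as K = U V^T = u1 v1^T + u2 v2^T with u1 = (-2, -3, 3), v1 = (-3, 3, 0), u2 = (-1, 1, -2), v2 = (0, 2, -3) (multiplying out reproduces the displayed K). The nonzero eigenvalues of U V^T coincide with those of the 2 x 2 matrix G = V^T U = [[v1·u1, v1·u2], [v2·u1, v2·u2]] = [[-3, 6], [-15, 8]], and by the Sylvester determinant identity det(I_3 - U V^T) = det(I_2 - V^T U) = det([[4, -6], [15, -7]]) = (4)(-7) - (-6)(15) = 62. (Direct check: I - K =
[[-5, 8, -3],
 [-9, 8, 3],
 [9, -5, -5]]
has determinant 62.) The finite-dimensional Fredholm alternative says: either (I - K) is invertible, or ker(I - K) ≠ {0} and then range(I - K) = ker((I - K)^*)^⊥, with dim ker(I - K) = dim ker((I - K)^*). Since det(I - K) ≠ 0, 1 is not an eigenvalue of K and ker(I - K) = {0}, so we are in the first case: for every y there is a unique x = (I - K)^(-1) y. (Explicitly, by the Woodbury identity, (I - U V^T)^(-1) = I + U (I_2 - G)^(-1) V^T.)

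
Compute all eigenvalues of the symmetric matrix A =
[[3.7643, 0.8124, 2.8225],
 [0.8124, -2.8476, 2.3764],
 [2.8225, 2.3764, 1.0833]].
sigma(A) ≈ {-4, 0, 6}

A is real symmetric, so its spectrum consists of real eigenvalues. Expanding the characteristic polynomial of the displayed matrix gives
  det(λ I - A) = p(λ) = λ^3 + (-2)λ^2 + (-24)λ + (0.0016).
Solving p(λ) = 0 yields eigenvalues ≈ -4, 0, 6. (A is shown rounded to 4 decimals, so these recover the underlying integer eigenvalues to within that precision.)
Verification: the trace of A = 2 equals the sum of eigenvalues 2, and det(A) ≈ -0.0016 matches the eigenvalue product 0.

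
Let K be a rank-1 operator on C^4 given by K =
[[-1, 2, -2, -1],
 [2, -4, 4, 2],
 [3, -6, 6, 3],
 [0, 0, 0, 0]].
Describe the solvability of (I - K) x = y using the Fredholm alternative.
(I - K) is singular (det(I - K) = 0, i.e. 1 ∈ sigma(K)). (I - K) x = y is solvable iff y ⊥ ker((I - K)^*) = span{(-1, 2, -2, -1)}, i.e. iff -y_1 + 2y_2 - 2y_3 - y_4 = 0. When solvable, the solutions are x = y + c·(1, -2, -3, 0), c arbitrary (ker(I - K) = span{(1, -2, -3, 0)}, dimension 1).

K has rank 1, so it is an outer product K = u v^T: every row of K is a multiple of one row vector. Reading off the entries, u = (1, -2, -3, 0) and v = (-1, 2, -2, -1) (row i of K equals u_i·v^T). A rank-one matrix u v^T satisfies K u = u (v·u) and kills the (3)-dimensional subspace v^⊥, so its characteristic polynomial is lambda^3 (lambda - v·u) with v·u = tr K = 1. Hence the eigenvalues of I - K are 1 (multiplicity 3) and 1 - (1) = 0, so det(I - K) = 0. (Direct check: I - K =
[[2, -2, 2, 1],
 [-2, 5, -4, -2],
 [-3, 6, -5, -3],
 [0, 0, 0, 1]]
has determinant 0.) So 1 is an eigenvalue of K and (I - K) is not invertible. The finite-dimensional Fredholm alternative says: either (I - K) is invertible, or ker(I - K) ≠ {0} and then range(I - K) = ker((I - K)^*)^⊥, with dim ker(I - K) = dim ker((I - K)^*). We are in the second case, so we need both kernels. Kernel of I - K: (I - K) u = u - u (v·u) = u - u = 0, so ker(I - K) = span{u} = span{(1, -2, -3, 0)} (it is exactly 1-dimensional because rank(I - K) = 3). Kernel of the adjoint: K is real, so (I - K)^* = I - K^T = I - v u^T, and (I - v u^T) v = v - v (u·v) = 0; hence ker((I - K)^*) = span{v} = span{(-1, 2, -2, -1)}. Therefore (I - K) x = y is solvable iff <y, v> = 0, i.e. iff -y_1 + 2y_2 - 2y_3 - y_4 = 0. When this holds, K y = u (v·y) = 0, so (I - K) y = y and x = y is a particular solution; the full solution set is the line x = y + c·u = y + c·(1, -2, -3, 0), c ∈ C.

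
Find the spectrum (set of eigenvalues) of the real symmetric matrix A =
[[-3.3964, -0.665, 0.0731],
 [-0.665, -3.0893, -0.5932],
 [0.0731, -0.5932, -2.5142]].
sigma(A) ≈ {-4, -3, -2}

A is real symmetric, so its spectrum consists of real eigenvalues. Expanding the characteristic polynomial of the displayed matrix gives
  det(λ I - A) = p(λ) = λ^3 + (9)λ^2 + (26)λ + (24).
Solving p(λ) = 0 yields eigenvalues ≈ -4, -3, -2. (A is shown rounded to 4 decimals, so these recover the underlying integer eigenvalues to within that precision.)
Verification: the trace of A = -9 equals the sum of eigenvalues -9, and det(A) ≈ -23.9991 matches the eigenvalue product -24.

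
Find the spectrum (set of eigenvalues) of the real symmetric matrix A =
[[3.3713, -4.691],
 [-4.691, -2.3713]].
sigma(A) ≈ {-5, 6}

A is real symmetric, so its spectrum consists of real eigenvalues. Expanding the characteristic polynomial of the displayed matrix gives
  det(λ I - A) = p(λ) = λ^2 + (-1)λ + (-30).
Solving p(λ) = 0 yields eigenvalues ≈ -5, 6. (A is shown rounded to 4 decimals, so these recover the underlying integer eigenvalues to within that precision.)
Verification: the trace of A = 1 equals the sum of eigenvalues 1, and det(A) ≈ -29.9998 matches the eigenvalue product -30.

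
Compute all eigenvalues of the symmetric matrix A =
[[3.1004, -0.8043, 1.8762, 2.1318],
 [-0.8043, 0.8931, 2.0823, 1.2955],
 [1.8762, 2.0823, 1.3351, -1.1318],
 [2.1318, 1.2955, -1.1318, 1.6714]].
sigma(A) ≈ {-3, 2, 3, 5}

A is real symmetric, so its spectrum consists of real eigenvalues. Expanding the characteristic polynomial of the displayed matrix gives
  det(λ I - A) = p(λ) = λ^4 + (-7)λ^3 + (1)λ^2 + (63)λ + (-89.9989).
Solving p(λ) = 0 yields eigenvalues ≈ -3, 2, 3, 5. (A is shown rounded to 4 decimals, so these recover the underlying integer eigenvalues to within that precision.)
Verification: the trace of A = 7 equals the sum of eigenvalues 7, and det(A) ≈ -89.9989 matches the eigenvalue product -90.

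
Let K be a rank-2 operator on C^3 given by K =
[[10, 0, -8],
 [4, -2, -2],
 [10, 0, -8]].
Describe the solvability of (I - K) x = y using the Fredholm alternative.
(I - K) is invertible (det(I - K) = -3 ≠ 0), so for every y in C^3 the equation (I - K) x = y has a unique solution.

K has rank 2 and factors as K = U V^T = u1 v1^T + u2 v2^T with u1 = (-3, -1, -3), v1 = (-3, -1, 3), u2 = (-1, -1, -1), v2 = (-1, 3, -1) (multiplying out reproduces the displayed K). The nonzero eigenvalues of U V^T coincide with those of the 2 x 2 matrix G = V^T U = [[v1·u1, v1·u2], [v2·u1, v2·u2]] = [[1, 1], [3, -1]], and by the Sylvester determinant identity det(I_3 - U V^T) = det(I_2 - V^T U) = det([[0, -1], [-3, 2]]) = (0)(2) - (-1)(-3) = -3. (Direct check: I - K =
[[-9, 0, 8],
 [-4, 3, 2],
 [-10, 0, 9]]
has determinant -3.) The finite-dimensional Fredholm alternative says: either (I - K) is invertible, or ker(I - K) ≠ {0} and then range(I - K) = ker((I - K)^*)^⊥, with dim ker(I - K) = dim ker((I - K)^*). Since det(I - K) ≠ 0, 1 is not an eigenvalue of K and ker(I - K) = {0}, so we are in the first case: for every y there is a unique x = (I - K)^(-1) y. (Explicitly, by the Woodbury identity, (I - U V^T)^(-1) = I + U (I_2 - G)^(-1) V^T.)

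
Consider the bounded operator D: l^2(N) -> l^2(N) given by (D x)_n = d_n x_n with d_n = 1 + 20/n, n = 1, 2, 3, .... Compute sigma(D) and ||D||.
sigma(D) = {1 + 20/n : n ≥ 1} ∪ {1}; ||D|| = 21

A bounded diagonal operator on l^2 with diagonal entries d_n has spectrum equal to the closure of {d_n : n ≥ 1}: every d_n is an eigenvalue (with eigenvector e_n), so {d_n} ⊂ sigma(D); the spectrum is closed, so its closure is too; and for lambda not in the closure, (D - lambda I) has bounded inverse (the diagonal entries 1/(d_n - lambda) are bounded). For our sequence d_n = 1 + 20/n, n = 1, 2, 3, ...:
  - {d_n} = {1 + 20/n : n ≥ 1}; the only limit point is 1
  - closure = {1 + 20/n : n ≥ 1} ∪ {1}
For the norm: a diagonal operator has ||D|| = sup_n |d_n|. Here d_n = 1 + 20/n is positive and decreasing, so sup_n |d_n| = d_1 = 1 + 20 = 21. So ||D|| = 21.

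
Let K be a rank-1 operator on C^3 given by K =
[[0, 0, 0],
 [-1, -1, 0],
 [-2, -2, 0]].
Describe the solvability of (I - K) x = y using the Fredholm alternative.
(I - K) is invertible (det(I - K) = 2 ≠ 0), so for every y in C^3 the equation (I - K) x = y has a unique solution.

K has rank 1, so it is an outer product K = u v^T: every row of K is a multiple of one row vector. Reading off the entries, u = (0, 1, 2) and v = (-1, -1, 0) (row i of K equals u_i·v^T). A rank-one matrix u v^T satisfies K u = u (v·u) and kills the (2)-dimensional subspace v^⊥, so its characteristic polynomial is lambda^2 (lambda - v·u) with v·u = tr K = -1. Hence the eigenvalues of I - K are 1 (multiplicity 2) and 1 - (-1) = 2, so det(I - K) = 2. (Direct check: I - K =
[[1, 0, 0],
 [1, 2, 0],
 [2, 2, 1]]
has determinant 2.) The finite-dimensional Fredholm alternative says: either (I - K) is invertible, or ker(I - K) ≠ {0} and then range(I - K) = ker((I - K)^*)^⊥, with dim ker(I - K) = dim ker((I - K)^*). Since det(I - K) ≠ 0, 1 is not an eigenvalue of K and ker(I - K) = {0}, so we are in the first case: for every y there is a unique x = (I - K)^(-1) y. Explicitly, by the Sherman–Morrison formula, (I - u v^T)^(-1) = I + u v^T/(1 - v·u), i.e. (I - K)^(-1) = I + K/(2).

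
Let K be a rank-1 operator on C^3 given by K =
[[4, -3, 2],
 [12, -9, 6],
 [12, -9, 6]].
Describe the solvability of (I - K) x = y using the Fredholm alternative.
(I - K) is singular (det(I - K) = 0, i.e. 1 ∈ sigma(K)). (I - K) x = y is solvable iff y ⊥ ker((I - K)^*) = span{(4, -3, 2)}, i.e. iff 4y_1 - 3y_2 + 2y_3 = 0. When solvable, the solutions are x = y + c·(1, 3, 3), c arbitrary (ker(I - K) = span{(1, 3, 3)}, dimension 1).

K has rank 1, so it is an outer product K = u v^T: every row of K is a multiple of one row vector. Reading off the entries, u = (1, 3, 3) and v = (4, -3, 2) (row i of K equals u_i·v^T). A rank-one matrix u v^T satisfies K u = u (v·u) and kills the (2)-dimensional subspace v^⊥, so its characteristic polynomial is lambda^2 (lambda - v·u) with v·u = tr K = 1. Hence the eigenvalues of I - K are 1 (multiplicity 2) and 1 - (1) = 0, so det(I - K) = 0. (Direct check: I - K =
[[-3, 3, -2],
 [-12, 10, -6],
 [-12, 9, -5]]
has determinant 0.) So 1 is an eigenvalue of K and (I - K) is not invertible. The finite-dimensional Fredholm alternative says: either (I - K) is invertible, or ker(I - K) ≠ {0} and then range(I - K) = ker((I - K)^*)^⊥, with dim ker(I - K) = dim ker((I - K)^*). We are in the second case, so we need both kernels. Kernel of I - K: (I - K) u = u - u (v·u) = u - u = 0, so ker(I - K) = span{u} = span{(1, 3, 3)} (it is exactly 1-dimensional because rank(I - K) = 2). Kernel of the adjoint: K is real, so (I - K)^* = I - K^T = I - v u^T, and (I - v u^T) v = v - v (u·v) = 0; hence ker((I - K)^*) = span{v} = span{(4, -3, 2)}. Therefore (I - K) x = y is solvable iff <y, v> = 0, i.e. iff 4y_1 - 3y_2 + 2y_3 = 0. When this holds, K y = u (v·y) = 0, so (I - K) y = y and x = y is a particular solution; the full solution set is the line x = y + c·u = y + c·(1, 3, 3), c ∈ C.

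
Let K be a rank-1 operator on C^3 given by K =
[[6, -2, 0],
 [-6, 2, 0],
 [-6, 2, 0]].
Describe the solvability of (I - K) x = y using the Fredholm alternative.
(I - K) is invertible (det(I - K) = -7 ≠ 0), so for every y in C^3 the equation (I - K) x = y has a unique solution.

K has rank 1, so it is an outer product K = u v^T: every row of K is a multiple of one row vector. Reading off the entries, u = (2, -2, -2) and v = (3, -1, 0) (row i of K equals u_i·v^T). A rank-one matrix u v^T satisfies K u = u (v·u) and kills the (2)-dimensional subspace v^⊥, so its characteristic polynomial is lambda^2 (lambda - v·u) with v·u = tr K = 8. Hence the eigenvalues of I - K are 1 (multiplicity 2) and 1 - (8) = -7, so det(I - K) = -7. (Direct check: I - K =
[[-5, 2, 0],
 [6, -1, 0],
 [6, -2, 1]]
has determinant -7.) The finite-dimensional Fredholm alternative says: either (I - K) is invertible, or ker(I - K) ≠ {0} and then range(I - K) = ker((I - K)^*)^⊥, with dim ker(I - K) = dim ker((I - K)^*). Since det(I - K) ≠ 0, 1 is not an eigenvalue of K and ker(I - K) = {0}, so we are in the first case: for every y there is a unique x = (I - K)^(-1) y. Explicitly, by the Sherman–Morrison formula, (I - u v^T)^(-1) = I + u v^T/(1 - v·u), i.e. (I - K)^(-1) = I + K/(-7).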